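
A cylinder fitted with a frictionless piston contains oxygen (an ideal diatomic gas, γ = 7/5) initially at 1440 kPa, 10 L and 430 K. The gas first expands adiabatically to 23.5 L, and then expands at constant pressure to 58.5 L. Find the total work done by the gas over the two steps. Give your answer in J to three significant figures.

Step 1 (adiabatic): W = (P₁V₁ − P₂V₂)/(γ−1) = (14400 − 10231)/0.4 = 10421 J.
After step 1: P = 435.4 kPa, V = 23.5 L, T = 305.5 K.
Step 2 (isobaric): W = PΔV = (435.4 kPa)(58.5 − 23.5 L) = 15238 J.
W_total = 10421 + 15238 = 25660 J.

W_total ≈ 25700 J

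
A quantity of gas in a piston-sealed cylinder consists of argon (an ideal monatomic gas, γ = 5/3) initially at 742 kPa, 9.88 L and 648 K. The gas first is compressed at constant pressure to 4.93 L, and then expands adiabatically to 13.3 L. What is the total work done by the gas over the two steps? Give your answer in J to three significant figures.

Step 1 (isobaric): W = PΔV = (742 kPa)(4.93 − 9.88 L) = -3673 J.
After step 1: P = 742 kPa, V = 4.93 L, T = 323.3 K.
Step 2 (adiabatic): W = (P₁V₁ − P₂V₂)/(γ−1) = (3658 − 1888)/0.667 = 2656 J.
W_total = -3673 + 2656 = -1017 J.

W_total ≈ -1020 J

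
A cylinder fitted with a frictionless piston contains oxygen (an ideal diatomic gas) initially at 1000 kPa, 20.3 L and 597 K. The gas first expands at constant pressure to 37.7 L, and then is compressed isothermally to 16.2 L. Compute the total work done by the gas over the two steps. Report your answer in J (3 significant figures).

W_total ≈ -14400 J

Step 1 (isobaric): W = PΔV = (1000 kPa)(37.7 − 20.3 L) = 17400 J.
After step 1: P = 1000 kPa, V = 37.7 L, T = 1109 K.
Step 2 (isothermal): W = P₁V₁ ln(V₂/V₁) = (37700) ln(16.2/37.7) = -31843 J.
W_total = 17400 − 31843 = -14443 J.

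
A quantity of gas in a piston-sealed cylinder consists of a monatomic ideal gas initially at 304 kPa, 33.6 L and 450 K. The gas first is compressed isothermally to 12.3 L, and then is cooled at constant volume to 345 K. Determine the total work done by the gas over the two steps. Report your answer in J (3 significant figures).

W_total ≈ -10300 J

Step 1 (isothermal): W = P₁V₁ ln(V₂/V₁) = (10214) ln(12.3/33.6) = -10265 J.
Step 2 (isochoric): W = 0 (constant volume).
W_total = -10265 + 0 = -10265 J.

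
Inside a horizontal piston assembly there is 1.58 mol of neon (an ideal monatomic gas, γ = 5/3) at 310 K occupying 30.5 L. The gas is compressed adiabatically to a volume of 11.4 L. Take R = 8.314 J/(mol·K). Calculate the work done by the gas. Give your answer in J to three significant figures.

Adiabatic: TV^(γ−1) = const with γ = 5/3.
T₂ = T₁ (V₁/V₂)^(γ−1) = 310 × (30.5/11.4)^0.667 = 310 × 1.927 = 597.4 K.
W_by = nCᵥ(T₁ − T₂) = (1.58)(12.47)(310 − 597.4) = -5664 J.

W ≈ -5660 J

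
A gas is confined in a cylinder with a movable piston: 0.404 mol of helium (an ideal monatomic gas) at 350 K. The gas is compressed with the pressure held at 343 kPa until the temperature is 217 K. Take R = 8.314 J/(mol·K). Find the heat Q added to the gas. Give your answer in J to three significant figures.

Isobaric: W = nRΔT = (0.404)(8.314)(-133) = -446.7 J.
ΔU = nCᵥΔT with Cᵥ = 3R/2: ΔU = (0.404)(12.47)(-133) = -670.1 J.
Q = ΔU + W = -670.1 − 446.7 = -1117 J.

Q ≈ -1120 J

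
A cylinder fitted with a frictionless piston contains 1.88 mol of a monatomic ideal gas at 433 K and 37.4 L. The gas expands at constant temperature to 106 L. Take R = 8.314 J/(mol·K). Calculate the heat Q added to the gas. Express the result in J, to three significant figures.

Q ≈ 7050 J

Isothermal ⇒ ΔU = 0, so Q = W = nRT ln(V₂/V₁).
Q = (1.88)(8.314)(433) ln(106/37.4) = 6768 × 1.042 = 7051 J.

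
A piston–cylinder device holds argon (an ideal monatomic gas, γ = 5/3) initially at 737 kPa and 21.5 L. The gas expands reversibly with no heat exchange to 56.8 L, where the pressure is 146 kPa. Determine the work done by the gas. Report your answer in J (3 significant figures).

Adiabatic: W = (P₁V₁ − P₂V₂)/(γ − 1) with γ = 5/3.
P₁V₁ = 15846 J, P₂V₂ = 8293 J.
W = (15846 − 8293) / 0.6667 = 11329 J.

W ≈ 11300 J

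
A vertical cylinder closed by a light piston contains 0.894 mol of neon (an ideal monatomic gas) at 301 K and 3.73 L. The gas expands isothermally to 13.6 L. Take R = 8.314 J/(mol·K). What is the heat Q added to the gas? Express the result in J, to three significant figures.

Isothermal ⇒ ΔU = 0, so Q = W = nRT ln(V₂/V₁).
Q = (0.894)(8.314)(301) ln(13.6/3.73) = 2237 × 1.294 = 2894 J.

Q ≈ 2890 J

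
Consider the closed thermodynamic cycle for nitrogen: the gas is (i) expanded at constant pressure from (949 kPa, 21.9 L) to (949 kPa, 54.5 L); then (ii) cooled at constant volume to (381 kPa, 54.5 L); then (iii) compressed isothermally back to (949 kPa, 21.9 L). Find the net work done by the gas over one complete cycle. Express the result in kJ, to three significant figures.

Leg (i): W = PΔV = (949)(54.5 − 21.9) = 30937 J.
Leg (ii): W = 0.
Leg (iii): W = PᵢVᵢ ln(V_f/Vᵢ) = (20764) ln(21.9/54.5) = -18931 J.
W_net = 30937 − 18931 = 12006 J.

W_net ≈ 12.0 kJ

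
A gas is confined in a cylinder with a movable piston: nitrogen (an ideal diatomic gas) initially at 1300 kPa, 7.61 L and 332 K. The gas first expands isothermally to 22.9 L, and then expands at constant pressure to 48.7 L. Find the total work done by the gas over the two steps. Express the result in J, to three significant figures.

Step 1 (isothermal): W = P₁V₁ ln(V₂/V₁) = (9893) ln(22.9/7.61) = 10899 J.
After step 1: P = 432 kPa, V = 22.9 L, T = 332 K.
Step 2 (isobaric): W = PΔV = (432 kPa)(48.7 − 22.9 L) = 11146 J.
W_total = 10899 + 11146 = 22045 J.

W_total ≈ 22000 J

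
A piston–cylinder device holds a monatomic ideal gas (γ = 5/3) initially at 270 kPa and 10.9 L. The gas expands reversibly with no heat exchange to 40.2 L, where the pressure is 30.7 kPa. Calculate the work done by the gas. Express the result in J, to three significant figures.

W ≈ 2560 J

Adiabatic: W = (P₁V₁ − P₂V₂)/(γ − 1) with γ = 5/3.
P₁V₁ = 2943 J, P₂V₂ = 1234 J.
W = (2943 − 1234) / 0.6667 = 2563 J.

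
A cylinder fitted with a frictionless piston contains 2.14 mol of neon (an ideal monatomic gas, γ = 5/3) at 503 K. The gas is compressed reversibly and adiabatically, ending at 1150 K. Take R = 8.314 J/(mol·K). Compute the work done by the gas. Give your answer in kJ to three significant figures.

Adiabatic ⇒ Q = 0, so W_by = −ΔU = nCᵥ(T₁ − T₂).
Cᵥ = 3R/2 = 12.47 J/(mol·K).
W = (2.14)(12.47)(503 − 1150) = -17267 J.

W ≈ -17.3 kJ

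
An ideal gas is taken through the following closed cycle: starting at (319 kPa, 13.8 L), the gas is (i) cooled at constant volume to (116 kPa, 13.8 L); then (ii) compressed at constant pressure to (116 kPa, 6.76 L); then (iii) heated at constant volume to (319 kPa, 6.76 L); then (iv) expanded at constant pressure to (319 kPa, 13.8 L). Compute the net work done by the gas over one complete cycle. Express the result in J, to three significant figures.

W_net ≈ 1430 J

Constant-volume legs do no work.
W(ii) = (116)(6.76 − 13.8) = -816.6 J; W(iv) = (319)(13.8 − 6.76) = 2246 J.
W_net = -816.6 + 2246 = 1429 J (the clockwise enclosed area).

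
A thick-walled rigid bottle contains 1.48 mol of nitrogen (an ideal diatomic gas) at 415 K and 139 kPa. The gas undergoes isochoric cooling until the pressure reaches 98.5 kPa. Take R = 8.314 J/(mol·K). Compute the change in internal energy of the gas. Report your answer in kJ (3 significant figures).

Constant volume ⇒ W = 0, so Q = ΔU = nCᵥΔT with Cᵥ = 5R/2 = 20.79 J/(mol·K).
At constant V, T₂/T₁ = P₂/P₁ ⇒ ΔT = T₁(P₂/P₁ − 1) = 415·(98.5/139 − 1) = -120.9 K.
ΔU = (1.48)(20.79)(-120.9) = -3720 J.

ΔU ≈ -3.72 kJ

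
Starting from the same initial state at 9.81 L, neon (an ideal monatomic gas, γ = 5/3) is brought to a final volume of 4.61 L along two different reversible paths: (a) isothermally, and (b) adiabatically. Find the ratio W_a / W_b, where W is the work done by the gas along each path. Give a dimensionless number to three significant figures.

W_a / W_b ≈ 0.769

Path (a) isothermal: W = P₁V₁ ln(V₂/V₁) → W_a/(P₁V₁) = -0.7552.
Path (b) adiabatic: W = P₁V₁(1 − (V₁/V₂)^(γ−1))/(γ−1) → W_b/(P₁V₁) = -0.9816.
W_a / W_b = -0.7552 / -0.9816 = 0.7693.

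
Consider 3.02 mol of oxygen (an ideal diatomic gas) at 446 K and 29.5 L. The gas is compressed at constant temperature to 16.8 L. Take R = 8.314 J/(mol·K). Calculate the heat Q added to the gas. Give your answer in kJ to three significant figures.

Isothermal ⇒ ΔU = 0, so Q = W = nRT ln(V₂/V₁).
Q = (3.02)(8.314)(446) ln(16.8/29.5) = 11198 × -0.563 = -6305 J.

Q ≈ -6.30 kJ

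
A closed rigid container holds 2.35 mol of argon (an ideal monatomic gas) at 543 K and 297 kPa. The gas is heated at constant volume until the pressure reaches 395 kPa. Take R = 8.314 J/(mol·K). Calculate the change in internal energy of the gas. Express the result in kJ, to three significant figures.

Constant volume ⇒ W = 0, so Q = ΔU = nCᵥΔT with Cᵥ = 3R/2 = 12.47 J/(mol·K).
At constant V, T₂/T₁ = P₂/P₁ ⇒ ΔT = T₁(P₂/P₁ − 1) = 543·(395/297 − 1) = 179.2 K.
ΔU = (2.35)(12.47)(179.2) = 5251 J.

ΔU ≈ 5.25 kJ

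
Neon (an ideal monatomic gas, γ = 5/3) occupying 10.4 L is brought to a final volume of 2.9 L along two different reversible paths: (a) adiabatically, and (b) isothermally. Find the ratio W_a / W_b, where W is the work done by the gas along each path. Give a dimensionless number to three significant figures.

Path (a) adiabatic: W = P₁V₁(1 − (V₁/V₂)^(γ−1))/(γ−1) → W_a/(P₁V₁) = -2.014.
Path (b) isothermal: W = P₁V₁ ln(V₂/V₁) → W_b/(P₁V₁) = -1.277.
W_a / W_b = -2.014 / -1.277 = 1.577.

W_a / W_b ≈ 1.58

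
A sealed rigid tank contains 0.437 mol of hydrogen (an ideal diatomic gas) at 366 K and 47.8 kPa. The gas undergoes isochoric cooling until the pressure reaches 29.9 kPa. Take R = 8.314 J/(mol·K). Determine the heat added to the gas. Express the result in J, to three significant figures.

Q ≈ -1240 J

Constant volume ⇒ W = 0, so Q = ΔU = nCᵥΔT with Cᵥ = 5R/2 = 20.79 J/(mol·K).
At constant V, T₂/T₁ = P₂/P₁ ⇒ ΔT = T₁(P₂/P₁ − 1) = 366·(29.9/47.8 − 1) = -137.1 K.
ΔU = (0.437)(20.79)(-137.1) = -1245 J.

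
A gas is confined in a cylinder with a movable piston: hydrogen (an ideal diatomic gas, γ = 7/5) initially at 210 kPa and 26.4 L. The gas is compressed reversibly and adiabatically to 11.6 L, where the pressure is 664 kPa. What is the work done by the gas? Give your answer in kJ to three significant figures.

Adiabatic: W = (P₁V₁ − P₂V₂)/(γ − 1) with γ = 7/5.
P₁V₁ = 5544 J, P₂V₂ = 7702 J.
W = (5544 − 7702) / 0.4 = -5396 J.

W ≈ -5.40 kJ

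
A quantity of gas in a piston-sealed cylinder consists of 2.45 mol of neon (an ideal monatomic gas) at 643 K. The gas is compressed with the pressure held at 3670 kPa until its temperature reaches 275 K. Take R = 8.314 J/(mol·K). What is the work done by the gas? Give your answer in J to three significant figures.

W ≈ -7500 J

Isobaric: W = P ΔV = nR ΔT.
W = (2.45)(8.314)(275 − 643) = -7496 J.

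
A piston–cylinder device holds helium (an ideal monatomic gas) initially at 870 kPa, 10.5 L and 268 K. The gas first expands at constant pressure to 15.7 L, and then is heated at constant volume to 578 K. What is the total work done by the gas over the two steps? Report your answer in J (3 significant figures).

Step 1 (isobaric): W = PΔV = (870 kPa)(15.7 − 10.5 L) = 4524 J.
Step 2 (isochoric): W = 0 (constant volume).
W_total = 4524 + 0 = 4524 J.

W_total ≈ 4520 J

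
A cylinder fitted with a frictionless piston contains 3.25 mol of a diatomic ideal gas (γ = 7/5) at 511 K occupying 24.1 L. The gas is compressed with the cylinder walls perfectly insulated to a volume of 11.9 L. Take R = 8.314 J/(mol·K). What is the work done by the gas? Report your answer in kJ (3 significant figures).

W ≈ -11.3 kJ

Adiabatic: TV^(γ−1) = const with γ = 7/5.
T₂ = T₁ (V₁/V₂)^(γ−1) = 511 × (24.1/11.9)^0.4 = 511 × 1.326 = 677.7 K.
W_by = nCᵥ(T₁ − T₂) = (3.25)(20.79)(511 − 677.7) = -11258 J.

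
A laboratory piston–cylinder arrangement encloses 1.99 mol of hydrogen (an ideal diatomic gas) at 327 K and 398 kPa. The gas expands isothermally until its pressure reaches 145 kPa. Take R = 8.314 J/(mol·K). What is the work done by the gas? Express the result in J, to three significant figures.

W ≈ 5460 J

Isothermal process: W = nRT ln(V₂/V₁) = nRT ln(P₁/P₂).
W = (1.99)(8.314)(327) × ln(398/145)
  = 5410 × ln(2.745) = 5410 × 1.01
W_by_gas = 5463 J.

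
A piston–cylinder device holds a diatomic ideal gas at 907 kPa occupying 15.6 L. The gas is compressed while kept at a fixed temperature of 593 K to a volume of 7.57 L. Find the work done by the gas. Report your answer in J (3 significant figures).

Isothermal: W = nRT ln(V₂/V₁) = P₁V₁ ln(V₂/V₁).
P₁V₁ = (907 kPa)(15.6 L) = 14149 J.
W = 14149 × ln(7.57/15.6) = 14149 × -0.7231
W_by_gas = -10231 J.

W ≈ -10200 J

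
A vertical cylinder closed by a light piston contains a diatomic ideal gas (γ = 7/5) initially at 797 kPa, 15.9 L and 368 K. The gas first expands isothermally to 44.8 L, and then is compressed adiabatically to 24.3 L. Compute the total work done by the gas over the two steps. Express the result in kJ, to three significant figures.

W_total ≈ 4.34 kJ

Step 1 (isothermal): W = P₁V₁ ln(V₂/V₁) = (12672) ln(44.8/15.9) = 13127 J.
After step 1: P = 282.9 kPa, V = 44.8 L, T = 368 K.
Step 2 (adiabatic): W = (P₁V₁ − P₂V₂)/(γ−1) = (12672 − 16185)/0.4 = -8783 J.
W_total = 13127 − 8783 = 4344 J.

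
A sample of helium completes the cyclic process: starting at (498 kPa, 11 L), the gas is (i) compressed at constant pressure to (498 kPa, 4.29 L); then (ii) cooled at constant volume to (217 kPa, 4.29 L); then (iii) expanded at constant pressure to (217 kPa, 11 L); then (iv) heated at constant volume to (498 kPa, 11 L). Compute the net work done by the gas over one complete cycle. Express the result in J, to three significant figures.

Constant-volume legs do no work.
W(i) = (498)(4.29 − 11) = -3342 J; W(iii) = (217)(11 − 4.29) = 1456 J.
W_net = -3342 + 1456 = -1886 J (the counter-clockwise enclosed area).

W_net ≈ -1890 J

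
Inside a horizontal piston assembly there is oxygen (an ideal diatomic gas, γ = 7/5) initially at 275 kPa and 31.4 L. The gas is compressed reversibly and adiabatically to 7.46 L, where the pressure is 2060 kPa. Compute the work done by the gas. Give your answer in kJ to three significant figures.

Adiabatic: W = (P₁V₁ − P₂V₂)/(γ − 1) with γ = 7/5.
P₁V₁ = 8635 J, P₂V₂ = 15368 J.
W = (8635 − 15368) / 0.4 = -16832 J.

W ≈ -16.8 kJ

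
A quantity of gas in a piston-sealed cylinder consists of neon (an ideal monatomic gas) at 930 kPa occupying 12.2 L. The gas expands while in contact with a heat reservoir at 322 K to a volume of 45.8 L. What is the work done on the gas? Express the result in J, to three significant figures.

W ≈ -15000 J

Isothermal: W = nRT ln(V₂/V₁) = P₁V₁ ln(V₂/V₁).
P₁V₁ = (930 kPa)(12.2 L) = 11346 J.
W = 11346 × ln(45.8/12.2) = 11346 × 1.323
W_by_gas = 15009 J; work on gas = −W_by = -15009 J.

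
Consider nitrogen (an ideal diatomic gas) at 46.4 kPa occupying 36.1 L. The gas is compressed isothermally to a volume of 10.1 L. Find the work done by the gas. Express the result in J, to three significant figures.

W ≈ -2130 J

Isothermal: W = nRT ln(V₂/V₁) = P₁V₁ ln(V₂/V₁).
P₁V₁ = (46.4 kPa)(36.1 L) = 1675 J.
W = 1675 × ln(10.1/36.1) = 1675 × -1.274
W_by_gas = -2134 J.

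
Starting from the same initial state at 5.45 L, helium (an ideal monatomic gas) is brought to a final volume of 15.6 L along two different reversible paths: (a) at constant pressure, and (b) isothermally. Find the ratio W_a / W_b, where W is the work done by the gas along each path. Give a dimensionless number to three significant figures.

W_a / W_b ≈ 1.77

Path (a) isobaric: W = P₁(V₂ − V₁) → W_a/(P₁V₁) = 1.862.
Path (b) isothermal: W = P₁V₁ ln(V₂/V₁) → W_b/(P₁V₁) = 1.052.
W_a / W_b = 1.862 / 1.052 = 1.771.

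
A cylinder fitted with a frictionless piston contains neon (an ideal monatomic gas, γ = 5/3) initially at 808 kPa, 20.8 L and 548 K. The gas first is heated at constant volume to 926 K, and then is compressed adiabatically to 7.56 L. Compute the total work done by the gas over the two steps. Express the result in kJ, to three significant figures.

W_total ≈ -41.0 kJ

Step 1 (isochoric): W = 0 (constant volume).
After step 1: P = 1365 kPa (V unchanged).
Step 2 (adiabatic): W = (P₁V₁ − P₂V₂)/(γ−1) = (28399 − 55761)/0.667 = -41043 J.
W_total = 0 − 41043 = -41043 J.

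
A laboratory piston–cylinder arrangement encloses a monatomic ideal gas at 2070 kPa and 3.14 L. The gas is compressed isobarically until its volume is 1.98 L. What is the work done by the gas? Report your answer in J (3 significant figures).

Isobaric: W = P ΔV.
W = (2070 kPa)(1.98 − 3.14 L) = (2070)(-1.16) = -2401 J.

W ≈ -2400 J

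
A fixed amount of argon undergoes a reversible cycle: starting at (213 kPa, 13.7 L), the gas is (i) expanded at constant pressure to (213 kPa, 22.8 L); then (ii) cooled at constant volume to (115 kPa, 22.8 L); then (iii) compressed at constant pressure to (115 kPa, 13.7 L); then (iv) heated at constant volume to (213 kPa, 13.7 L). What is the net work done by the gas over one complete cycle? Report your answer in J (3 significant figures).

W_net ≈ 892 J

Constant-volume legs do no work.
W(i) = (213)(22.8 − 13.7) = 1938 J; W(iii) = (115)(13.7 − 22.8) = -1047 J.
W_net = 1938 − 1047 = 891.8 J (the clockwise enclosed area).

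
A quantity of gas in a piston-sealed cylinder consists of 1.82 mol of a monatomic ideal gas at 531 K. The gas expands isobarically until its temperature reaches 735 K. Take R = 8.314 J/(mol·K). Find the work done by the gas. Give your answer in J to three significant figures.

Isobaric: W = P ΔV = nR ΔT.
W = (1.82)(8.314)(735 − 531) = 3087 J.

W ≈ 3090 J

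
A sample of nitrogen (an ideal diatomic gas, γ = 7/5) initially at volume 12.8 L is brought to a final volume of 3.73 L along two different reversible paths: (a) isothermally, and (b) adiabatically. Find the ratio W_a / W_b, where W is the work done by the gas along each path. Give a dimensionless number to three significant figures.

Path (a) isothermal: W = P₁V₁ ln(V₂/V₁) → W_a/(P₁V₁) = -1.233.
Path (b) adiabatic: W = P₁V₁(1 − (V₁/V₂)^(γ−1))/(γ−1) → W_b/(P₁V₁) = -1.594.
W_a / W_b = -1.233 / -1.594 = 0.7736.

W_a / W_b ≈ 0.774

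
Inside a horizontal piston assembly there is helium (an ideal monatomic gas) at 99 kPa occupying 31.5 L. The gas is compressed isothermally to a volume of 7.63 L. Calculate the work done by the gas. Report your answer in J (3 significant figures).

W ≈ -4420 J

Isothermal: W = nRT ln(V₂/V₁) = P₁V₁ ln(V₂/V₁).
P₁V₁ = (99 kPa)(31.5 L) = 3118 J.
W = 3118 × ln(7.63/31.5) = 3118 × -1.418
W_by_gas = -4422 J.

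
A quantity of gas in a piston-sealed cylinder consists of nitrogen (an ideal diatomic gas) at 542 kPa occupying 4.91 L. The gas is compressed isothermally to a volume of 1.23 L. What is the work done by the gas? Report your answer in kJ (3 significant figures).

Isothermal: W = nRT ln(V₂/V₁) = P₁V₁ ln(V₂/V₁).
P₁V₁ = (542 kPa)(4.91 L) = 2661 J.
W = 2661 × ln(1.23/4.91) = 2661 × -1.384
W_by_gas = -3684 J.

W ≈ -3.68 kJ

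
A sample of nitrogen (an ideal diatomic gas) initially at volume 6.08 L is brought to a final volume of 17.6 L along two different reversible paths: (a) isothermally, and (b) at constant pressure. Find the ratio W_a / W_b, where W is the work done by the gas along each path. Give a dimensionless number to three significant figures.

Path (a) isothermal: W = P₁V₁ ln(V₂/V₁) → W_a/(P₁V₁) = 1.063.
Path (b) isobaric: W = P₁(V₂ − V₁) → W_b/(P₁V₁) = 1.895.
W_a / W_b = 1.063 / 1.895 = 0.561.

W_a / W_b ≈ 0.561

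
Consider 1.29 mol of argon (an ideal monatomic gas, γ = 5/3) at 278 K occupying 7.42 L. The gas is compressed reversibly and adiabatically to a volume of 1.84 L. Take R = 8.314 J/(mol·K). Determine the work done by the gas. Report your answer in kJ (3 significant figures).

W ≈ -6.86 kJ

Adiabatic: TV^(γ−1) = const with γ = 5/3.
T₂ = T₁ (V₁/V₂)^(γ−1) = 278 × (7.42/1.84)^0.667 = 278 × 2.534 = 704.3 K.
W_by = nCᵥ(T₁ − T₂) = (1.29)(12.47)(278 − 704.3) = -6858 J.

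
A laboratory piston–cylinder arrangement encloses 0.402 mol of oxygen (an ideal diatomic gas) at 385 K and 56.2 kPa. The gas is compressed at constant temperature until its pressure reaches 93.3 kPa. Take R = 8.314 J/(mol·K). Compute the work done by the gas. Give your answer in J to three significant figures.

W ≈ -652 J

Isothermal process: W = nRT ln(V₂/V₁) = nRT ln(P₁/P₂).
W = (0.402)(8.314)(385) × ln(56.2/93.3)
  = 1287 × ln(0.6024) = 1287 × -0.5069
W_by_gas = -652.3 J.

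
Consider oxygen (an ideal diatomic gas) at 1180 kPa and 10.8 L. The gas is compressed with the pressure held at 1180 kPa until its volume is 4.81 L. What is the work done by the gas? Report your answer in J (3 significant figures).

Isobaric: W = P ΔV.
W = (1180 kPa)(4.81 − 10.8 L) = (1180)(-5.99) = -7068 J.

W ≈ -7070 J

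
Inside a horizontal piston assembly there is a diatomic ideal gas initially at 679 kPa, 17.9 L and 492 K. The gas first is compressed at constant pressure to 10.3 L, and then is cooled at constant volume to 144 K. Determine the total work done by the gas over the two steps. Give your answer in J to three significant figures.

Step 1 (isobaric): W = PΔV = (679 kPa)(10.3 − 17.9 L) = -5160 J.
Step 2 (isochoric): W = 0 (constant volume).
W_total = -5160 + 0 = -5160 J.

W_total ≈ -5160 J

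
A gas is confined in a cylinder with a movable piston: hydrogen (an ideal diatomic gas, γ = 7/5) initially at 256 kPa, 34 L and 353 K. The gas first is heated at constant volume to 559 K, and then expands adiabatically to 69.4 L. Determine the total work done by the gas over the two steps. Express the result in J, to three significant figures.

W_total ≈ 8560 J

Step 1 (isochoric): W = 0 (constant volume).
After step 1: P = 405.4 kPa (V unchanged).
Step 2 (adiabatic): W = (P₁V₁ − P₂V₂)/(γ−1) = (13783 − 10361)/0.4 = 8556 J.
W_total = 0 + 8556 = 8556 J.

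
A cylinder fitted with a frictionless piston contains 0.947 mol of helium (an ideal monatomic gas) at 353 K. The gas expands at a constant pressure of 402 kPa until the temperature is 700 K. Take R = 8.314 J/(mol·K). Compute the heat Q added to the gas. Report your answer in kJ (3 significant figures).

Q ≈ 6.83 kJ

Isobaric: W = nRΔT = (0.947)(8.314)(347) = 2732 J.
ΔU = nCᵥΔT with Cᵥ = 3R/2: ΔU = (0.947)(12.47)(347) = 4098 J.
Q = ΔU + W = 4098 + 2732 = 6830 J.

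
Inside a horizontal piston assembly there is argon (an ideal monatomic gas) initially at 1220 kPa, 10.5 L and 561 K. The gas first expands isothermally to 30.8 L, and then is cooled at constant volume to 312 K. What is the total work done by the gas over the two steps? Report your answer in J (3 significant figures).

Step 1 (isothermal): W = P₁V₁ ln(V₂/V₁) = (12810) ln(30.8/10.5) = 13785 J.
Step 2 (isochoric): W = 0 (constant volume).
W_total = 13785 + 0 = 13785 J.

W_total ≈ 13800 J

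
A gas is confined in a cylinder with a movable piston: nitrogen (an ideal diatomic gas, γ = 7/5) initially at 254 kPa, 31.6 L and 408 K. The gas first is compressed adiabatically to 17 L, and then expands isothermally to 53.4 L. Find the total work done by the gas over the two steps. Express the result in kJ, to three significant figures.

Step 1 (adiabatic): W = (P₁V₁ − P₂V₂)/(γ−1) = (8026 − 10285)/0.4 = -5647 J.
After step 1: P = 605 kPa, V = 17 L, T = 522.8 K.
Step 2 (isothermal): W = P₁V₁ ln(V₂/V₁) = (10285) ln(53.4/17) = 11773 J.
W_total = -5647 + 11773 = 6125 J.

W_total ≈ 6.13 kJ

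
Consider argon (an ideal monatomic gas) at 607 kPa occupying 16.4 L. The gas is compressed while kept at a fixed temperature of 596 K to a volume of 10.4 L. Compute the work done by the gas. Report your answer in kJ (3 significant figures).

Isothermal: W = nRT ln(V₂/V₁) = P₁V₁ ln(V₂/V₁).
P₁V₁ = (607 kPa)(16.4 L) = 9955 J.
W = 9955 × ln(10.4/16.4) = 9955 × -0.4555
W_by_gas = -4534 J.

W ≈ -4.53 kJ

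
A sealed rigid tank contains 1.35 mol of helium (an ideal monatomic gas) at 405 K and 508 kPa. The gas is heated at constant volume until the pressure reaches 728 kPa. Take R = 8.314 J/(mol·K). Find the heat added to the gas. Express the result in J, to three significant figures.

Q ≈ 2950 J

Constant volume ⇒ W = 0, so Q = ΔU = nCᵥΔT with Cᵥ = 3R/2 = 12.47 J/(mol·K).
At constant V, T₂/T₁ = P₂/P₁ ⇒ ΔT = T₁(P₂/P₁ − 1) = 405·(728/508 − 1) = 175.4 K.
ΔU = (1.35)(12.47)(175.4) = 2953 J.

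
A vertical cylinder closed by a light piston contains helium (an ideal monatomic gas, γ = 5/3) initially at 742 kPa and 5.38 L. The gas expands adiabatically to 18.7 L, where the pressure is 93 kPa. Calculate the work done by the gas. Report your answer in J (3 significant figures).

W ≈ 3380 J

Adiabatic: W = (P₁V₁ − P₂V₂)/(γ − 1) with γ = 5/3.
P₁V₁ = 3992 J, P₂V₂ = 1739 J.
W = (3992 − 1739) / 0.6667 = 3379 J.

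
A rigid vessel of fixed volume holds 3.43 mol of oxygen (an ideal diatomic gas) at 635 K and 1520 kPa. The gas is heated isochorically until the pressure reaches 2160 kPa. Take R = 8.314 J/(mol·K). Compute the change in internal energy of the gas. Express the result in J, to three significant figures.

Constant volume ⇒ W = 0, so Q = ΔU = nCᵥΔT with Cᵥ = 5R/2 = 20.79 J/(mol·K).
At constant V, T₂/T₁ = P₂/P₁ ⇒ ΔT = T₁(P₂/P₁ − 1) = 635·(2160/1520 − 1) = 267.4 K.
ΔU = (3.43)(20.79)(267.4) = 19061 J.

ΔU ≈ 19100 J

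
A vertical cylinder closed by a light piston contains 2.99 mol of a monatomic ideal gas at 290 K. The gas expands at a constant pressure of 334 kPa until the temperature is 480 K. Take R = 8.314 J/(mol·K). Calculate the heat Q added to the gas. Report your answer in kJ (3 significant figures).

Isobaric: W = nRΔT = (2.99)(8.314)(190) = 4723 J.
ΔU = nCᵥΔT with Cᵥ = 3R/2: ΔU = (2.99)(12.47)(190) = 7085 J.
Q = ΔU + W = 7085 + 4723 = 11808 J.

Q ≈ 11.8 kJ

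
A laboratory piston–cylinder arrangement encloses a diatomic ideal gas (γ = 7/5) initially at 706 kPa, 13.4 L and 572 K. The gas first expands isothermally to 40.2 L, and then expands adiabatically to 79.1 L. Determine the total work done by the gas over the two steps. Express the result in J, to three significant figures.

W_total ≈ 16000 J

Step 1 (isothermal): W = P₁V₁ ln(V₂/V₁) = (9460) ln(40.2/13.4) = 10393 J.
After step 1: P = 235.3 kPa, V = 40.2 L, T = 572 K.
Step 2 (adiabatic): W = (P₁V₁ − P₂V₂)/(γ−1) = (9460 − 7217)/0.4 = 5610 J.
W_total = 10393 + 5610 = 16003 J.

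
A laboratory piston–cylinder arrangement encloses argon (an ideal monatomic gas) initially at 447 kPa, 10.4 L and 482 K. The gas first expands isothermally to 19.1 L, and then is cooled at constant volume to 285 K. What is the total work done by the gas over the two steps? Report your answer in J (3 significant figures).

W_total ≈ 2830 J

Step 1 (isothermal): W = P₁V₁ ln(V₂/V₁) = (4649) ln(19.1/10.4) = 2826 J.
Step 2 (isochoric): W = 0 (constant volume).
W_total = 2826 + 0 = 2826 J.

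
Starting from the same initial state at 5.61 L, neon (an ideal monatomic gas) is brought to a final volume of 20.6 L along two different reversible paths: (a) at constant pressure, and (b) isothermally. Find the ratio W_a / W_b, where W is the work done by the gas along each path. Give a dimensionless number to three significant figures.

Path (a) isobaric: W = P₁(V₂ − V₁) → W_a/(P₁V₁) = 2.672.
Path (b) isothermal: W = P₁V₁ ln(V₂/V₁) → W_b/(P₁V₁) = 1.301.
W_a / W_b = 2.672 / 1.301 = 2.054.

W_a / W_b ≈ 2.05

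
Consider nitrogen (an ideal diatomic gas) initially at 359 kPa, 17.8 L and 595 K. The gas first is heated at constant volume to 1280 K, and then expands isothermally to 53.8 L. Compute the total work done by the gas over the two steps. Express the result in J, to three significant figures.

W_total ≈ 15200 J

Step 1 (isochoric): W = 0 (constant volume).
After step 1: P = 772.3 kPa (V unchanged).
Step 2 (isothermal): W = P₁V₁ ln(V₂/V₁) = (13747) ln(53.8/17.8) = 15205 J.
W_total = 0 + 15205 = 15205 J.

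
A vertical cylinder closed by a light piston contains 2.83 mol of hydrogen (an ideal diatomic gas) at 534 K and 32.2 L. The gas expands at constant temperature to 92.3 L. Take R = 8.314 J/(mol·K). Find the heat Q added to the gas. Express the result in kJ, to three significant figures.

Isothermal ⇒ ΔU = 0, so Q = W = nRT ln(V₂/V₁).
Q = (2.83)(8.314)(534) ln(92.3/32.2) = 12564 × 1.053 = 13231 J.

Q ≈ 13.2 kJ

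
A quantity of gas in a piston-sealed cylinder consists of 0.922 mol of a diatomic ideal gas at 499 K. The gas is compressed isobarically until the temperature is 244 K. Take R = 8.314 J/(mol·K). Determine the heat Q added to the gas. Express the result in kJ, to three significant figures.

Q ≈ -6.84 kJ

Isobaric: W = nRΔT = (0.922)(8.314)(-255) = -1955 J.
ΔU = nCᵥΔT with Cᵥ = 5R/2: ΔU = (0.922)(20.79)(-255) = -4887 J.
Q = ΔU + W = -4887 − 1955 = -6841 J.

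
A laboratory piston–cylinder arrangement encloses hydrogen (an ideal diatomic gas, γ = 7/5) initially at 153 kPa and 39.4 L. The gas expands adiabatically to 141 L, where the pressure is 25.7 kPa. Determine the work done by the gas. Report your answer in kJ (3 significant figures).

Adiabatic: W = (P₁V₁ − P₂V₂)/(γ − 1) with γ = 7/5.
P₁V₁ = 6028 J, P₂V₂ = 3624 J.
W = (6028 − 3624) / 0.4 = 6011 J.

W ≈ 6.01 kJ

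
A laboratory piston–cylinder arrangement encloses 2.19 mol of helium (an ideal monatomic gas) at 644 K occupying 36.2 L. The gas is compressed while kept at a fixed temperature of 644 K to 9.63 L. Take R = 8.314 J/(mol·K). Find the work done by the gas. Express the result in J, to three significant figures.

Isothermal: W = nRT ln(V₂/V₁).
W = (2.19)(8.314)(644) × ln(9.63/36.2)
  = 11726 × -1.324
W_by_gas = -15527 J.

W ≈ -15500 J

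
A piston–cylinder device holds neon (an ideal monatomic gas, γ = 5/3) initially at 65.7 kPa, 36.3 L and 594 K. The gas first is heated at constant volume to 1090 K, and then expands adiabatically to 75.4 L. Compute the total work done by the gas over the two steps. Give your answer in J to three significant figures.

W_total ≈ 2530 J

Step 1 (isochoric): W = 0 (constant volume).
After step 1: P = 120.6 kPa (V unchanged).
Step 2 (adiabatic): W = (P₁V₁ − P₂V₂)/(γ−1) = (4376 − 2688)/0.667 = 2532 J.
W_total = 0 + 2532 = 2532 J.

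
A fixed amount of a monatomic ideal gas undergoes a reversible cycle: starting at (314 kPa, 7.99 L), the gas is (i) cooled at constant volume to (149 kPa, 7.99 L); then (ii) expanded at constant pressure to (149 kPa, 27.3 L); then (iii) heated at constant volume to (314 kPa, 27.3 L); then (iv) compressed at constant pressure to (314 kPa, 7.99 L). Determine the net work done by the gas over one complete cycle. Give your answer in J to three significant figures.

Constant-volume legs do no work.
W(ii) = (149)(27.3 − 7.99) = 2877 J; W(iv) = (314)(7.99 − 27.3) = -6063 J.
W_net = 2877 − 6063 = -3186 J (the counter-clockwise enclosed area).

W_net ≈ -3190 J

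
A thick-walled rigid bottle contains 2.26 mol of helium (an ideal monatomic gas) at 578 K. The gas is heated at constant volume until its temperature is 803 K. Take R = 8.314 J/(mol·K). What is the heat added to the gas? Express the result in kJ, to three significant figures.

Constant volume ⇒ W = 0, so Q = ΔU = nCᵥΔT with Cᵥ = 3R/2 = 12.47 J/(mol·K).
ΔU = (2.26)(12.47)(803 − 578) = 6342 J.

Q ≈ 6.34 kJ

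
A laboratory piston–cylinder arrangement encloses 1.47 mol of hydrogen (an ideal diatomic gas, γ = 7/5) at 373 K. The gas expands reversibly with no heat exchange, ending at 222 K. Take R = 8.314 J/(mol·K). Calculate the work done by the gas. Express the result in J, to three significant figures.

W ≈ 4610 J

Adiabatic ⇒ Q = 0, so W_by = −ΔU = nCᵥ(T₁ − T₂).
Cᵥ = 5R/2 = 20.79 J/(mol·K).
W = (1.47)(20.79)(373 − 222) = 4614 J.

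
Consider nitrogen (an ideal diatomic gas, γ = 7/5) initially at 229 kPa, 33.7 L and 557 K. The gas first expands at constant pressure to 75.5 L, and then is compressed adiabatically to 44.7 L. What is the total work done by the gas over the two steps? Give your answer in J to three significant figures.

Step 1 (isobaric): W = PΔV = (229 kPa)(75.5 − 33.7 L) = 9572 J.
After step 1: P = 229 kPa, V = 75.5 L, T = 1248 K.
Step 2 (adiabatic): W = (P₁V₁ − P₂V₂)/(γ−1) = (17290 − 21323)/0.4 = -10083 J.
W_total = 9572 − 10083 = -510.3 J.

W_total ≈ -510 J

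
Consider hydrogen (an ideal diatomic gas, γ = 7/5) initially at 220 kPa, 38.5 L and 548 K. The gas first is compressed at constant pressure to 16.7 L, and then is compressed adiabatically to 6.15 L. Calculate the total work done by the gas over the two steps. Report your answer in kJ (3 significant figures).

W_total ≈ -9.31 kJ

Step 1 (isobaric): W = PΔV = (220 kPa)(16.7 − 38.5 L) = -4796 J.
After step 1: P = 220 kPa, V = 16.7 L, T = 237.7 K.
Step 2 (adiabatic): W = (P₁V₁ − P₂V₂)/(γ−1) = (3674 − 5479)/0.4 = -4512 J.
W_total = -4796 − 4512 = -9308 J.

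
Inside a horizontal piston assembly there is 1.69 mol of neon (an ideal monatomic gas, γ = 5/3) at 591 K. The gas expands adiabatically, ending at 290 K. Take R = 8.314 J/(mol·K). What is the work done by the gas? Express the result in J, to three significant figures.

W ≈ 6340 J

Adiabatic ⇒ Q = 0, so W_by = −ΔU = nCᵥ(T₁ − T₂).
Cᵥ = 3R/2 = 12.47 J/(mol·K).
W = (1.69)(12.47)(591 − 290) = 6344 J.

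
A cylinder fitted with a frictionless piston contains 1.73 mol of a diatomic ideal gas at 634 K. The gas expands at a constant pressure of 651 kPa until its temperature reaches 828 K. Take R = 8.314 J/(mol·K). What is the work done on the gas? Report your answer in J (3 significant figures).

W ≈ -2790 J

Isobaric: W = P ΔV = nR ΔT.
W = (1.73)(8.314)(828 − 634) = 2790 J.
Work on gas = −W_by = -2790 J.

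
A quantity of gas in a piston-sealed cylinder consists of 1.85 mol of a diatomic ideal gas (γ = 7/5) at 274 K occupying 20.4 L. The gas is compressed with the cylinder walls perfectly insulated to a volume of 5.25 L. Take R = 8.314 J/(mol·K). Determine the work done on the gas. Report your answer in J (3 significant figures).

Adiabatic: TV^(γ−1) = const with γ = 7/5.
T₂ = T₁ (V₁/V₂)^(γ−1) = 274 × (20.4/5.25)^0.4 = 274 × 1.721 = 471.6 K.
W_by = nCᵥ(T₁ − T₂) = (1.85)(20.79)(274 − 471.6) = -7597 J.
Work on gas = −W_by = 7597 J.

W ≈ 7600 J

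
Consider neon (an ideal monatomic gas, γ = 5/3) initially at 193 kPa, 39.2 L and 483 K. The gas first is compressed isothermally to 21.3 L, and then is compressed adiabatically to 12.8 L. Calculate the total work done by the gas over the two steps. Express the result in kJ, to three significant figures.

W_total ≈ -9.20 kJ

Step 1 (isothermal): W = P₁V₁ ln(V₂/V₁) = (7566) ln(21.3/39.2) = -4615 J.
After step 1: P = 355.2 kPa, V = 21.3 L, T = 483 K.
Step 2 (adiabatic): W = (P₁V₁ − P₂V₂)/(γ−1) = (7566 − 10624)/0.667 = -4588 J.
W_total = -4615 − 4588 = -9202 J.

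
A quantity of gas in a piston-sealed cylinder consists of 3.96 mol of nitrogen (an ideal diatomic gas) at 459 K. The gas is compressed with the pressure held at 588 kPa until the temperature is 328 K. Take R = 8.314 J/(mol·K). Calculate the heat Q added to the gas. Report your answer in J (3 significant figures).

Isobaric: W = nRΔT = (3.96)(8.314)(-131) = -4313 J.
ΔU = nCᵥΔT with Cᵥ = 5R/2: ΔU = (3.96)(20.79)(-131) = -10782 J.
Q = ΔU + W = -10782 − 4313 = -15095 J.

Q ≈ -15100 J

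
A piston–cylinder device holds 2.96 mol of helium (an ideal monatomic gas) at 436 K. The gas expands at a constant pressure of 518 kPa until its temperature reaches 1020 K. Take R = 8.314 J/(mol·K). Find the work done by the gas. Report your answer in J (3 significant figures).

Isobaric: W = P ΔV = nR ΔT.
W = (2.96)(8.314)(1020 − 436) = 14372 J.

W ≈ 14400 J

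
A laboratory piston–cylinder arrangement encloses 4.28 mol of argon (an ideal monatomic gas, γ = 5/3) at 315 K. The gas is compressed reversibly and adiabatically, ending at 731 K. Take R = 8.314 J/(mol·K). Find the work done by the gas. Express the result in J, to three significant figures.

Adiabatic ⇒ Q = 0, so W_by = −ΔU = nCᵥ(T₁ − T₂).
Cᵥ = 3R/2 = 12.47 J/(mol·K).
W = (4.28)(12.47)(315 − 731) = -22204 J.

W ≈ -22200 J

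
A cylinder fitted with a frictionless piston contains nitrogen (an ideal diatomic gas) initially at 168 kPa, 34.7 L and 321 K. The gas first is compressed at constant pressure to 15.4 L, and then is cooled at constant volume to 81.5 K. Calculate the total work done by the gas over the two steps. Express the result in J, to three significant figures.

Step 1 (isobaric): W = PΔV = (168 kPa)(15.4 − 34.7 L) = -3242 J.
Step 2 (isochoric): W = 0 (constant volume).
W_total = -3242 + 0 = -3242 J.

W_total ≈ -3240 J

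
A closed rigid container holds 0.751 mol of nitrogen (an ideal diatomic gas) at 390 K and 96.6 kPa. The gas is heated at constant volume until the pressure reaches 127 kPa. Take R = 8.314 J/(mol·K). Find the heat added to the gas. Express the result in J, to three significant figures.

Constant volume ⇒ W = 0, so Q = ΔU = nCᵥΔT with Cᵥ = 5R/2 = 20.79 J/(mol·K).
At constant V, T₂/T₁ = P₂/P₁ ⇒ ΔT = T₁(P₂/P₁ − 1) = 390·(127/96.6 − 1) = 122.7 K.
ΔU = (0.751)(20.79)(122.7) = 1916 J.

Q ≈ 1920 J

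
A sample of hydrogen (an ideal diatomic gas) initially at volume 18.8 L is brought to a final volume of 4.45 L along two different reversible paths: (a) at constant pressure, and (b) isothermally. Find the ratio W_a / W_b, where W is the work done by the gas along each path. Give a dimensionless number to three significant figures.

W_a / W_b ≈ 0.530

Path (a) isobaric: W = P₁(V₂ − V₁) → W_a/(P₁V₁) = -0.7633.
Path (b) isothermal: W = P₁V₁ ln(V₂/V₁) → W_b/(P₁V₁) = -1.441.
W_a / W_b = -0.7633 / -1.441 = 0.5297.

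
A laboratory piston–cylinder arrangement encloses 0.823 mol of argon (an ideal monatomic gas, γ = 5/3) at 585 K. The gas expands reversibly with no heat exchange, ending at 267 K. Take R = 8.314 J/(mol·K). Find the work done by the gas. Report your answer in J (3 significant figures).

Adiabatic ⇒ Q = 0, so W_by = −ΔU = nCᵥ(T₁ − T₂).
Cᵥ = 3R/2 = 12.47 J/(mol·K).
W = (0.823)(12.47)(585 − 267) = 3264 J.

W ≈ 3260 J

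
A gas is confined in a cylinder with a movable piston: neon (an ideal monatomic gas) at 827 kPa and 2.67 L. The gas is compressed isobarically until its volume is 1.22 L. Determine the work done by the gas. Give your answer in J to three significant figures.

Isobaric: W = P ΔV.
W = (827 kPa)(1.22 − 2.67 L) = (827)(-1.45) = -1199 J.

W ≈ -1200 J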